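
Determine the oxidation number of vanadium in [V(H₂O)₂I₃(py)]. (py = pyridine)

+3

No counter-ion: the bracketed complex is neutral.
Ligand charges: 3×I = -3; 1×py neutral; 2×H2O neutral; sum -3.
V + (-3) = 0 ⇒ V is +3.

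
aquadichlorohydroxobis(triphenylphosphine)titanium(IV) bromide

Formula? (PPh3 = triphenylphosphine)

[TiCl2(H2O)(OH)(PPh3)2]Br

Ligands: 2 chloro (Cl, -1), 1 aqua (H2O, neutral), 2 triphenylphosphine (PPh3, neutral), 1 hydroxo (OH, -1). Ligand charge sum = -3.
With Ti in oxidation state +4, the complex ion is [Ti...]^1+.
Charge balance with bromide (-1) requires 1 complex ion per 1 bromide.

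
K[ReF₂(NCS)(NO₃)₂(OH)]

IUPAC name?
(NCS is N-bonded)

The 1 potassium counter-ion carries a total charge of +1, so each complex ion is 1−.
Ligand charges: 1×hydroxo (-1 each), 1×isothiocyanato (-1 each), 2×fluoro (-1 each), 2×nitrato (-1 each); total -6. So Re + (-6) = 1−, giving Re = +5.
Ligands are named alphabetically: fluoro before hydroxo before isothiocyanato before nitrato.
The complex ion is anionic, so rhenium takes the -ate form rhenate(V).

potassium difluorohydroxoisothiocyanatodinitratorhenate(V)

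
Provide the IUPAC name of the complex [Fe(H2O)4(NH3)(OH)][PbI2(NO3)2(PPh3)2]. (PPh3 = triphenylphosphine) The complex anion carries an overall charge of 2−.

amminetetraaquahydroxoiron(III) diiododinitratobis(triphenylphosphine)plumbate(II)

Both ions are complex: the cation is named first with the plain metal name, the anion second with the -ate form; each ion's ligands are alphabetised independently.
The complex anion is given as 2−; its ligand charges sum to -4, so Pb = +2.
A 1:1 salt means the cation carries the equal and opposite charge, 2+.
Cation: ligand charges sum to -1; for the ion to be 2+, Fe = +3.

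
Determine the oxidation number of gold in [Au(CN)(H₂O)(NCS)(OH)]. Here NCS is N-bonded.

No counter-ion: the bracketed complex is neutral.
Ligand charges: 1×OH = -1; 1×H2O neutral; 1×NCS = -1; 1×CN = -1; sum -3.
Au + (-3) = 0 ⇒ Au is +3.

+3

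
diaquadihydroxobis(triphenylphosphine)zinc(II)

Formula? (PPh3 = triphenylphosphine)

[Zn(H2O)2(OH)2(PPh3)2]

Ligands: 2 triphenylphosphine (PPh3, neutral), 2 hydroxo (OH, -1), 2 aqua (H2O, neutral). Ligand charge sum = -2.
With Zn in oxidation state +2, the complex ion is [Zn...].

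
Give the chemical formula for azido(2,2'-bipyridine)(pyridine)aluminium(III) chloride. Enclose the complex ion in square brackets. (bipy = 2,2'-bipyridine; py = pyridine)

[Al(bipy)(N3)(py)]Cl2

Ligands: 1 2,2'-bipyridine (bipy, neutral), 1 azido (N3, -1), 1 pyridine (py, neutral). Ligand charge sum = -1.
With Al in oxidation state +3, the complex ion is [Al...]^2+.
Charge balance with chloride (-1) requires 1 complex ion per 2 chloride.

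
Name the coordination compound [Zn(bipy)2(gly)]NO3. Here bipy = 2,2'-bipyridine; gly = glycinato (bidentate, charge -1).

bis(2,2'-bipyridine)(glycinato)zinc(II) nitrate

The 1 nitrate counter-ion carries a total charge of -1, so each complex ion is 1+.
Ligand charges: 2×2,2'-bipyridine (neutral), 1×glycinato (-1 each); total -1. So Zn + (-1) = 1+, giving Zn = +2.
Ligands are named alphabetically: bipyridine before glycinato.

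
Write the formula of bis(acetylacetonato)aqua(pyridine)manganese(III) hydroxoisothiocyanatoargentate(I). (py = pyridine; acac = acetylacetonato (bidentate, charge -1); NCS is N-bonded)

Cation [Mn…]: ligand charges -2, Mn(III) ⇒ ion charge 1+.
Anion [Ag…]: ligand charges -2, Ag(I) ⇒ ion charge 1−.

[Mn(acac)2(H2O)(py)][Ag(NCS)(OH)]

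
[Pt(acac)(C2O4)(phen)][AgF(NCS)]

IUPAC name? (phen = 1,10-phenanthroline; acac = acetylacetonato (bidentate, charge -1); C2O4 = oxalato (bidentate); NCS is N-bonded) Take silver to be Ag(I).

Both ions are complex: the cation is named first with the plain metal name, the anion second with the -ate form; each ion's ligands are alphabetised independently.
Ag is given as +1; the anion's ligand charges sum to -2, so the complex anion is 1−.
A 1:1 salt means the cation carries the equal and opposite charge, 1+.
Cation: ligand charges sum to -3; for the ion to be 1+, Pt = +4.

(acetylacetonato)oxalato(1,10-phenanthroline)platinum(IV) fluoroisothiocyanatoargentate(I)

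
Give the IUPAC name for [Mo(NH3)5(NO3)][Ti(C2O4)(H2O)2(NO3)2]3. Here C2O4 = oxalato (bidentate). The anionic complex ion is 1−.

The complex anion is given as 1−; its ligand charges sum to -4, so Ti = +3.
With 3 anions per cation, the cation must be 3×1 = 3+.
Cation: ligand charges sum to -1; for the ion to be 3+, Mo = +4.

pentaamminenitratomolybdenum(IV) diaquadinitratooxalatotitanate(III)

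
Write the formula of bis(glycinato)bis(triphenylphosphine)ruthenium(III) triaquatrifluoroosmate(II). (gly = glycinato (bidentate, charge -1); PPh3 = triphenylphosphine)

Cation [Ru…]: ligand charges -2, Ru(III) ⇒ ion charge 1+.
Anion [Os…]: ligand charges -3, Os(II) ⇒ ion charge 1−.
One 1+ cation balances one 1− anion.

[Ru(gly)2(PPh3)2][OsF3(H2O)3]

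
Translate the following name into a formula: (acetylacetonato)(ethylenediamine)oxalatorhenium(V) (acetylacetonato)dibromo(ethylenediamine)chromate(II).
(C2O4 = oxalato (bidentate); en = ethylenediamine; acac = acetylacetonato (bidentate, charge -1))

[Re(acac)(C2O4)(en)][Cr(acac)Br2(en)]2

Cation [Re…]: ligand charges -3, Re(V) ⇒ ion charge 2+.
Anion [Cr…]: ligand charges -3, Cr(II) ⇒ ion charge 1−.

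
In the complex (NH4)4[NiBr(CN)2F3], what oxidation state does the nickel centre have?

+2

4 ammonium outside the brackets (+1 each) → the complex ion is 4−.
Ligand charges: 2×CN = -2; 3×F = -3; 1×Br = -1; sum -6.
Ni + (-6) = 4− ⇒ Ni is +2.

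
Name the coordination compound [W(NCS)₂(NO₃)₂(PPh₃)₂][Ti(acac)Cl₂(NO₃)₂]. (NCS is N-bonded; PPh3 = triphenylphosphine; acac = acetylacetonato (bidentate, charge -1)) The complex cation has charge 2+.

Both ions are complex: the cation is named first with the plain metal name, the anion second with the -ate form; each ion's ligands are alphabetised independently.
The complex cation is given as 2+; its ligand charges sum to -4, so W = +6.
A 1:1 salt means the anion carries the equal and opposite charge, 2−.
Anion: ligand charges sum to -5; for the ion to be 2−, Ti = +3.

diisothiocyanatodinitratobis(triphenylphosphine)tungsten(VI) (acetylacetonato)dichlorodinitratotitanate(III)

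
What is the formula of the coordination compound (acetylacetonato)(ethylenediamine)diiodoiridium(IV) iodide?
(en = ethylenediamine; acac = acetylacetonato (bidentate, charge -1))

[Ir(acac)(en)I2]I

Ligands: 1 ethylenediamine (en, neutral), 1 acetylacetonato (acac, -1), 2 iodo (I, -1). Ligand charge sum = -3.
Charge balance with iodide (-1) requires 1 complex ion per 1 iodide.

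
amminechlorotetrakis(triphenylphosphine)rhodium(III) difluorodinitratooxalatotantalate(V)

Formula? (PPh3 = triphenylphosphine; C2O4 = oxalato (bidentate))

[RhCl(NH3)(PPh3)4][Ta(C2O4)F2(NO3)2]2

Cation [Rh…]: ligand charges -1, Rh(III) ⇒ ion charge 2+.
Anion [Ta…]: ligand charges -6, Ta(V) ⇒ ion charge 1−.
One 2+ cation requires 2 of the 1− anion.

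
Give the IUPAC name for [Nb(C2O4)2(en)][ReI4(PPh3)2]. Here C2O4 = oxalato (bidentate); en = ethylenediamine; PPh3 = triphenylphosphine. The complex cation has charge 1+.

(ethylenediamine)dioxalatoniobium(V) tetraiodobis(triphenylphosphine)rhenate(III)

Both ions are complex: the cation is named first with the plain metal name, the anion second with the -ate form; each ion's ligands are alphabetised independently.
The complex cation is given as 1+; its ligand charges sum to -4, so Nb = +5.
A 1:1 salt means the anion carries the equal and opposite charge, 1−.
Anion: ligand charges sum to -4; for the ion to be 1−, Re = +3.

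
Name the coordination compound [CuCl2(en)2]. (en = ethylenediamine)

There is no counter-ion, so the complex is neutral overall.
Ligand charges: 2×chloro (-1 each), 2×ethylenediamine (neutral); total -2. So Cu + (-2) = 0, giving Cu = +2.
Ligands are named alphabetically: chloro before ethylenediamine.

dichlorobis(ethylenediamine)copper(II)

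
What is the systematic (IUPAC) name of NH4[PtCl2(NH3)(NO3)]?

ammonium amminedichloronitratoplatinate(II)

The 1 ammonium counter-ion carries a total charge of +1, so each complex ion is 1−.
Ligand charges: 1×nitrato (-1 each), 1×ammine (neutral), 2×chloro (-1 each); total -3. So Pt + (-3) = 1−, giving Pt = +2.
Ligands are named alphabetically: ammine before chloro before nitrato.
The complex ion is anionic, so platinum takes the -ate form platinate(II).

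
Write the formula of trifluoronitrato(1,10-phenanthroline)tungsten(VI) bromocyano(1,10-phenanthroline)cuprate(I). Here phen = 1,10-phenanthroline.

[WF3(NO3)(phen)][CuBr(CN)(phen)]2

Cation [W…]: ligand charges -4, W(VI) ⇒ ion charge 2+.
Anion [Cu…]: ligand charges -2, Cu(I) ⇒ ion charge 1−.
One 2+ cation requires 2 of the 1− anion.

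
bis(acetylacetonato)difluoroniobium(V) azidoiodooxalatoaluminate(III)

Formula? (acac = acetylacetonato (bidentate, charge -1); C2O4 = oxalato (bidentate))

Cation [Nb…]: ligand charges -4, Nb(V) ⇒ ion charge 1+.
Anion [Al…]: ligand charges -4, Al(III) ⇒ ion charge 1−.
One 1+ cation balances one 1− anion.

[Nb(acac)2F2][Al(C2O4)I(N3)]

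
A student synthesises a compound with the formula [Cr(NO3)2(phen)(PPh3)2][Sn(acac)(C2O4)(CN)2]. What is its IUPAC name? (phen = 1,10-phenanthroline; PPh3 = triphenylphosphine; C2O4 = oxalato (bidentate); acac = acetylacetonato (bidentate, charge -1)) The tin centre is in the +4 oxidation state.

dinitrato(1,10-phenanthroline)bis(triphenylphosphine)chromium(III) (acetylacetonato)dicyanooxalatostannate(IV)

Both ions are complex: the cation is named first with the plain metal name, the anion second with the -ate form; each ion's ligands are alphabetised independently.
Sn is given as +4; the anion's ligand charges sum to -5, so the complex anion is 1−.
A 1:1 salt means the cation carries the equal and opposite charge, 1+.
Cation: ligand charges sum to -2; for the ion to be 1+, Cr = +3.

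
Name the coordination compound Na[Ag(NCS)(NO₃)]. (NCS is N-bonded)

sodium isothiocyanatonitratoargentate(I)

The 1 sodium counter-ion carries a total charge of +1, so each complex ion is 1−.
Ligand charges: 1×nitrato (-1 each), 1×isothiocyanato (-1 each); total -2. So Ag + (-2) = 1−, giving Ag = +1.
Ligands are named alphabetically: isothiocyanato before nitrato.
The complex ion is anionic, so silver takes the -ate form argentate(I).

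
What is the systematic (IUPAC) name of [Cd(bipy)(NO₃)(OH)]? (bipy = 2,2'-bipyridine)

(2,2'-bipyridine)hydroxonitratocadmium(II)

There is no counter-ion, so the complex is neutral overall.
Ligand charges: 1×2,2'-bipyridine (neutral), 1×hydroxo (-1 each), 1×nitrato (-1 each); total -2. So Cd + (-2) = 0, giving Cd = +2.
Ligands are named alphabetically: bipyridine before hydroxo before nitrato.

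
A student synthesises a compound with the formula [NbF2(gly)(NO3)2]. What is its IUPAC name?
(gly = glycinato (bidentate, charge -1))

difluoro(glycinato)dinitratoniobium(V)

There is no counter-ion, so the complex is neutral overall.
Ligand charges: 2×nitrato (-1 each), 1×glycinato (-1 each), 2×fluoro (-1 each); total -5. So Nb + (-5) = 0, giving Nb = +5.
Ligands are named alphabetically: fluoro before glycinato before nitrato.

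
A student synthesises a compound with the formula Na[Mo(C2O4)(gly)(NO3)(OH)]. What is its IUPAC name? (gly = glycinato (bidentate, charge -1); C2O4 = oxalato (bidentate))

The 1 sodium counter-ion carries a total charge of +1, so each complex ion is 1−.
Ligand charges: 1×hydroxo (-1 each), 1×nitrato (-1 each), 1×glycinato (-1 each), 1×oxalato (-2 each); total -5. So Mo + (-5) = 1−, giving Mo = +4.
Ligands are named alphabetically: glycinato before hydroxo before nitrato before oxalato.
The complex ion is anionic, so molybdenum takes the -ate form molybdate(IV).

sodium (glycinato)hydroxonitratooxalatomolybdate(IV)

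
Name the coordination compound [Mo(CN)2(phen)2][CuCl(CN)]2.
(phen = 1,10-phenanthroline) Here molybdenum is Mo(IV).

dicyanobis(1,10-phenanthroline)molybdenum(IV) chlorocyanocuprate(I)

Both ions are complex: the cation is named first with the plain metal name, the anion second with the -ate form; each ion's ligands are alphabetised independently.
Mo is given as +4; the cation's ligand charges sum to -2, so the complex cation is 2+.
With 2 anions per cation, each anion must be 2/2 = 1−.
Anion: ligand charges sum to -2; for the ion to be 1−, Cu = +1.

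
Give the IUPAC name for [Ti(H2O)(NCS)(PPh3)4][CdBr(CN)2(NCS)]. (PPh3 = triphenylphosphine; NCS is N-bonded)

aquaisothiocyanatotetrakis(triphenylphosphine)titanium(III) bromodicyanoisothiocyanatocadmate(II)

Both ions are complex: the cation is named first with the plain metal name, the anion second with the -ate form; each ion's ligands are alphabetised independently.
Cadmium is always +2 in its complexes; the anion's ligand charges sum to -4, so the complex anion is 2−.
A 1:1 salt means the cation carries the equal and opposite charge, 2+.
Cation: ligand charges sum to -1; for the ion to be 2+, Ti = +3.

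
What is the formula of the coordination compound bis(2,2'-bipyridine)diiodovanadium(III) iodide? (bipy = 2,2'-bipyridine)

[V(bipy)2I2]I

Ligands: 2 iodo (I, -1), 2 2,2'-bipyridine (bipy, neutral). Ligand charge sum = -2.
With V in oxidation state +3, the complex ion is [V...]^1+.
Charge balance with iodide (-1) requires 1 complex ion per 1 iodide.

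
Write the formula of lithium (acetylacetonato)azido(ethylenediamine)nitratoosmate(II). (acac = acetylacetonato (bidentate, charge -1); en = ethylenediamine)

Li[Os(acac)(en)(N3)(NO3)]

Ligands: 1 azido (N3, -1), 1 nitrato (NO3, -1), 1 acetylacetonato (acac, -1), 1 ethylenediamine (en, neutral). Ligand charge sum = -3.
Charge balance with lithium (+1) requires 1 complex ion per 1 lithium.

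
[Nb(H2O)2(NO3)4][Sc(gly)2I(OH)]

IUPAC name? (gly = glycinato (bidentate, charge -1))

diaquatetranitratoniobium(V) bis(glycinato)hydroxoiodoscandate(III)

Scandium is always +3 in its complexes; the anion's ligand charges sum to -4, so the complex anion is 1−.
A 1:1 salt means the cation carries the equal and opposite charge, 1+.
Cation: ligand charges sum to -4; for the ion to be 1+, Nb = +5.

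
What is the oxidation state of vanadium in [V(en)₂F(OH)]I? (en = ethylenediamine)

1 iodide outside the brackets (-1 each) → the complex ion is 1+.
Ligand charges: 2×en neutral; 1×OH = -1; 1×F = -1; sum -2.
V + (-2) = 1+ ⇒ V is +3.

+3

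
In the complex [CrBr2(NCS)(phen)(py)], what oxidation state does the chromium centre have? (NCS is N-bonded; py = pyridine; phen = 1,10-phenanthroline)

No counter-ion: the bracketed complex is neutral.
Ligand charges: 2×Br = -2; 1×NCS = -1; 1×py neutral; 1×phen neutral; sum -3.
Cr + (-3) = 0 ⇒ Cr is +3.

+3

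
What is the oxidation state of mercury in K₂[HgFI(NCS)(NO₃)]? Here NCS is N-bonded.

+2

2 potassium outside the brackets (+1 each) → the complex ion is 2−.
Ligand charges: 1×I = -1; 1×F = -1; 1×NO3 = -1; 1×NCS = -1; sum -4.
Hg + (-4) = 2− ⇒ Hg is +2.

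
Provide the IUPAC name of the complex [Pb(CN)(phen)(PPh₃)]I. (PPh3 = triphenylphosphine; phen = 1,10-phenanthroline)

cyano(1,10-phenanthroline)(triphenylphosphine)lead(II) iodide

The 1 iodide counter-ion carries a total charge of -1, so each complex ion is 1+.
Ligand charges: 1×triphenylphosphine (neutral), 1×1,10-phenanthroline (neutral), 1×cyano (-1 each); total -1. So Pb + (-1) = 1+, giving Pb = +2.
Ligands are named alphabetically: cyano before phenanthroline before triphenylphosphine.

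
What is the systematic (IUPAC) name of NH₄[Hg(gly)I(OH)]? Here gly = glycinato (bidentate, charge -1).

ammonium (glycinato)hydroxoiodomercurate(II)

The 1 ammonium counter-ion carries a total charge of +1, so each complex ion is 1−.
Ligand charges: 1×iodo (-1 each), 1×glycinato (-1 each), 1×hydroxo (-1 each); total -3. So Hg + (-3) = 1−, giving Hg = +2.
The complex ion is anionic, so mercury takes the -ate form mercurate(II).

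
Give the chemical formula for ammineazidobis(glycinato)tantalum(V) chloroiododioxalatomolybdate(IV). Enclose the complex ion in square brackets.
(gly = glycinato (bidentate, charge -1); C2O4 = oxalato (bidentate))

Cation [Ta…]: ligand charges -3, Ta(V) ⇒ ion charge 2+.
Anion [Mo…]: ligand charges -6, Mo(IV) ⇒ ion charge 2−.
One 2+ cation balances one 2− anion.

[Ta(gly)2(N3)(NH3)][Mo(C2O4)2ClI]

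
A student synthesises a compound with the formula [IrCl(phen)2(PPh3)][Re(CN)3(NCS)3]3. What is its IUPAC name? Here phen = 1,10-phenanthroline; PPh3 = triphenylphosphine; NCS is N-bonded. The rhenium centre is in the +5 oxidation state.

Both ions are complex: the cation is named first with the plain metal name, the anion second with the -ate form; each ion's ligands are alphabetised independently.
Re is given as +5; the anion's ligand charges sum to -6, so the complex anion is 1−.
With 3 anions per cation, the cation must be 3×1 = 3+.
Cation: ligand charges sum to -1; for the ion to be 3+, Ir = +4.

chlorobis(1,10-phenanthroline)(triphenylphosphine)iridium(IV) tricyanotriisothiocyanatorhenate(V)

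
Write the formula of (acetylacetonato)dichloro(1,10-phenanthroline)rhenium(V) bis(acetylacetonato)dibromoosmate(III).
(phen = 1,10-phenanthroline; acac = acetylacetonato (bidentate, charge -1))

Cation [Re…]: ligand charges -3, Re(V) ⇒ ion charge 2+.
Anion [Os…]: ligand charges -4, Os(III) ⇒ ion charge 1−.
One 2+ cation requires 2 of the 1− anion.

[Re(acac)Cl2(phen)][Os(acac)2Br2]2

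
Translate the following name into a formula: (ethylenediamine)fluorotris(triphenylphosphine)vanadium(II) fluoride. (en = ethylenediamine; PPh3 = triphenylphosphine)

Ligands: 1 ethylenediamine (en, neutral), 3 triphenylphosphine (PPh3, neutral), 1 fluoro (F, -1). Ligand charge sum = -1.
Charge balance with fluoride (-1) requires 1 complex ion per 1 fluoride.

[V(en)F(PPh3)3]F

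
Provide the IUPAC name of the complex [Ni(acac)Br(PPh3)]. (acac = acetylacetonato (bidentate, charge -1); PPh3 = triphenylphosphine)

There is no counter-ion, so the complex is neutral overall.
Ligand charges: 1×acetylacetonato (-1 each), 1×bromo (-1 each), 1×triphenylphosphine (neutral); total -2. So Ni + (-2) = 0, giving Ni = +2.
Ligands are named alphabetically: acetylacetonato before bromo before triphenylphosphine.

(acetylacetonato)bromo(triphenylphosphine)nickel(II)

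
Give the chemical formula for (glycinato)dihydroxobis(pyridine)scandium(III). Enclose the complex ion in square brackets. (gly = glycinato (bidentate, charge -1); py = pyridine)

[Sc(gly)(OH)2(py)2]

Ligands: 2 hydroxo (OH, -1), 1 glycinato (gly, -1), 2 pyridine (py, neutral). Ligand charge sum = -3.
With Sc in oxidation state +3, the complex ion is [Sc...].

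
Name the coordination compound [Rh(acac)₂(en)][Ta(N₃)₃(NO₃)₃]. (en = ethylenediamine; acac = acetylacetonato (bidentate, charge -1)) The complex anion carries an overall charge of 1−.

Both ions are complex: the cation is named first with the plain metal name, the anion second with the -ate form; each ion's ligands are alphabetised independently.
The complex anion is given as 1−; its ligand charges sum to -6, so Ta = +5.
A 1:1 salt means the cation carries the equal and opposite charge, 1+.
Cation: ligand charges sum to -2; for the ion to be 1+, Rh = +3.

bis(acetylacetonato)(ethylenediamine)rhodium(III) triazidotrinitratotantalate(V)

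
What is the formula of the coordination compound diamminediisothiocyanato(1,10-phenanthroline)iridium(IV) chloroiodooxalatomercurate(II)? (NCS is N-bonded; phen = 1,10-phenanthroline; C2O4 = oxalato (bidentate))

Cation [Ir…]: ligand charges -2, Ir(IV) ⇒ ion charge 2+.
Anion [Hg…]: ligand charges -4, Hg(II) ⇒ ion charge 2−.
One 2+ cation balances one 2− anion.

[Ir(NCS)2(NH3)2(phen)][Hg(C2O4)ClI]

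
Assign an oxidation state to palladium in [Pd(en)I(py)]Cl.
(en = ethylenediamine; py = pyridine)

+2

1 chloride outside the brackets (-1 each) → the complex ion is 1+.
Ligand charges: 1×I = -1; 1×en neutral; 1×py neutral; sum -1.
Pd + (-1) = 1+ ⇒ Pd is +2.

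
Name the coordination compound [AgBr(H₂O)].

aquabromosilver(I)

There is no counter-ion, so the complex is neutral overall.
Ligand charges: 1×aqua (neutral), 1×bromo (-1 each); total -1. So Ag + (-1) = 0, giving Ag = +1.
Ligands are named alphabetically: aqua before bromo.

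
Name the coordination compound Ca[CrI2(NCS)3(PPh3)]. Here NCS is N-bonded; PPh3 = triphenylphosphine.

The 1 calcium counter-ion carries a total charge of +2, so each complex ion is 2−.
Ligand charges: 2×iodo (-1 each), 3×isothiocyanato (-1 each), 1×triphenylphosphine (neutral); total -5. So Cr + (-5) = 2−, giving Cr = +3.
Ligands are named alphabetically: iodo before isothiocyanato before triphenylphosphine.
The complex ion is anionic, so chromium takes the -ate form chromate(III).

calcium diiodotriisothiocyanato(triphenylphosphine)chromate(III)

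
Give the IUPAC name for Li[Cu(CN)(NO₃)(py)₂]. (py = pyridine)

The 1 lithium counter-ion carries a total charge of +1, so each complex ion is 1−.
Ligand charges: 1×cyano (-1 each), 2×pyridine (neutral), 1×nitrato (-1 each); total -2. So Cu + (-2) = 1−, giving Cu = +1.
Ligands are named alphabetically: cyano before nitrato before pyridine.
The complex ion is anionic, so copper takes the -ate form cuprate(I).

lithium cyanonitratobis(pyridine)cuprate(I)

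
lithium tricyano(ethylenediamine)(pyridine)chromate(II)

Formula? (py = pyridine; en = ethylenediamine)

Ligands: 1 pyridine (py, neutral), 1 ethylenediamine (en, neutral), 3 cyano (CN, -1). Ligand charge sum = -3.
With Cr in oxidation state +2, the complex ion is [Cr...]^1−.
Charge balance with lithium (+1) requires 1 complex ion per 1 lithium.

Li[Cr(CN)3(en)(py)]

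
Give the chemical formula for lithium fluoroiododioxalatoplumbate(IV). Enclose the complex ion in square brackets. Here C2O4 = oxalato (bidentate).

Li2[Pb(C2O4)2FI]

Ligands: 2 oxalato (C2O4, -2), 1 iodo (I, -1), 1 fluoro (F, -1). Ligand charge sum = -6.
With Pb in oxidation state +4, the complex ion is [Pb...]^2−.
Charge balance with lithium (+1) requires 1 complex ion per 2 lithium.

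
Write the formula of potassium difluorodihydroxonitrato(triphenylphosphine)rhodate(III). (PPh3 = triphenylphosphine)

K2[RhF2(NO3)(OH)2(PPh3)]

Ligands: 2 hydroxo (OH, -1), 1 triphenylphosphine (PPh3, neutral), 1 nitrato (NO3, -1), 2 fluoro (F, -1). Ligand charge sum = -5.
With Rh in oxidation state +3, the complex ion is [Rh...]^2−.
Charge balance with potassium (+1) requires 1 complex ion per 2 potassium.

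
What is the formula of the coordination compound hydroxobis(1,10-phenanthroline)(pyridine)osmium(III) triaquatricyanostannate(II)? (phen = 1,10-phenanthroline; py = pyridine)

[Os(OH)(phen)2(py)][Sn(CN)3(H2O)3]2

Cation [Os…]: ligand charges -1, Os(III) ⇒ ion charge 2+.
Anion [Sn…]: ligand charges -3, Sn(II) ⇒ ion charge 1−.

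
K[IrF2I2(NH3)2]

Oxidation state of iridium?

+3

1 potassium outside the brackets (+1 each) → the complex ion is 1−.
Ligand charges: 2×NH3 neutral; 2×F = -2; 2×I = -2; sum -4.
Ir + (-4) = 1− ⇒ Ir is +3.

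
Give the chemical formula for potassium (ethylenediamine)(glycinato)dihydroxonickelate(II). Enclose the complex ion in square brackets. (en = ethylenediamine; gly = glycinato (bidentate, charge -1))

K[Ni(en)(gly)(OH)2]

Ligands: 1 ethylenediamine (en, neutral), 1 glycinato (gly, -1), 2 hydroxo (OH, -1). Ligand charge sum = -3.
With Ni in oxidation state +2, the complex ion is [Ni...]^1−.
Charge balance with potassium (+1) requires 1 complex ion per 1 potassium.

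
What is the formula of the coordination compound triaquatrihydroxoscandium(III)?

Ligands: 3 hydroxo (OH, -1), 3 aqua (H2O, neutral). Ligand charge sum = -3.
With Sc in oxidation state +3, the complex ion is [Sc...].

[Sc(H2O)3(OH)3]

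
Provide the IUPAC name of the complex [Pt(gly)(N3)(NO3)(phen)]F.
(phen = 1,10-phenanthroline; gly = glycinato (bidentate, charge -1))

azido(glycinato)nitrato(1,10-phenanthroline)platinum(IV) fluoride

The 1 fluoride counter-ion carries a total charge of -1, so each complex ion is 1+.
Ligand charges: 1×nitrato (-1 each), 1×1,10-phenanthroline (neutral), 1×glycinato (-1 each), 1×azido (-1 each); total -3. So Pt + (-3) = 1+, giving Pt = +4.
Ligands are named alphabetically: azido before glycinato before nitrato before phenanthroline.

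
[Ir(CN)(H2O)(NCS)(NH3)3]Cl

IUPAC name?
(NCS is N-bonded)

The 1 chloride counter-ion carries a total charge of -1, so each complex ion is 1+.
Ligand charges: 1×cyano (-1 each), 3×ammine (neutral), 1×isothiocyanato (-1 each), 1×aqua (neutral); total -2. So Ir + (-2) = 1+, giving Ir = +3.
Ligands are named alphabetically: ammine before aqua before cyano before isothiocyanato.

triammineaquacyanoisothiocyanatoiridium(III) chloride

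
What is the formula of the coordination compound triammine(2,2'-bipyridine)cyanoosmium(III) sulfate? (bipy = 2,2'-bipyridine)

[Os(bipy)(CN)(NH3)3]SO4

Ligands: 1 2,2'-bipyridine (bipy, neutral), 3 ammine (NH3, neutral), 1 cyano (CN, -1). Ligand charge sum = -1.
Charge balance with sulfate (-2) requires 1 complex ion per 1 sulfate.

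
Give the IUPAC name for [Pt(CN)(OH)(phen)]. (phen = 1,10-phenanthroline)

cyanohydroxo(1,10-phenanthroline)platinum(II)

There is no counter-ion, so the complex is neutral overall.
Ligand charges: 1×cyano (-1 each), 1×hydroxo (-1 each), 1×1,10-phenanthroline (neutral); total -2. So Pt + (-2) = 0, giving Pt = +2.
Ligands are named alphabetically: cyano before hydroxo before phenanthroline.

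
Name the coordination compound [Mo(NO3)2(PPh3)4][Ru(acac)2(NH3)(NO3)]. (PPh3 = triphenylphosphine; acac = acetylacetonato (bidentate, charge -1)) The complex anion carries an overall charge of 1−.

dinitratotetrakis(triphenylphosphine)molybdenum(III) bis(acetylacetonato)amminenitratoruthenate(II)

The complex anion is given as 1−; its ligand charges sum to -3, so Ru = +2.
A 1:1 salt means the cation carries the equal and opposite charge, 1+.
Cation: ligand charges sum to -2; for the ion to be 1+, Mo = +3.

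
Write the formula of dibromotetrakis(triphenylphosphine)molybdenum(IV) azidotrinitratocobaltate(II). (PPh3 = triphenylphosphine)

[MoBr2(PPh3)4][Co(N3)(NO3)3]

Cation [Mo…]: ligand charges -2, Mo(IV) ⇒ ion charge 2+.
Anion [Co…]: ligand charges -4, Co(II) ⇒ ion charge 2−.
One 2+ cation balances one 2− anion.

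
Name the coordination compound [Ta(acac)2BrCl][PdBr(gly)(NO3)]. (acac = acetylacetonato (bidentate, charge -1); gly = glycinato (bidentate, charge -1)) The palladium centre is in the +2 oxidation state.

Both ions are complex: the cation is named first with the plain metal name, the anion second with the -ate form; each ion's ligands are alphabetised independently.
Pd is given as +2; the anion's ligand charges sum to -3, so the complex anion is 1−.
A 1:1 salt means the cation carries the equal and opposite charge, 1+.
Cation: ligand charges sum to -4; for the ion to be 1+, Ta = +5.

bis(acetylacetonato)bromochlorotantalum(V) bromo(glycinato)nitratopalladate(II)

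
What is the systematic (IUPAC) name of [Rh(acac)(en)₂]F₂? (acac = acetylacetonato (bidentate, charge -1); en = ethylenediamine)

(acetylacetonato)bis(ethylenediamine)rhodium(III) fluoride

The 2 fluoride counter-ions carry a total charge of -2, so each complex ion is 2+.
Ligand charges: 1×acetylacetonato (-1 each), 2×ethylenediamine (neutral); total -1. So Rh + (-1) = 2+, giving Rh = +3.
Ligands are named alphabetically: acetylacetonato before ethylenediamine.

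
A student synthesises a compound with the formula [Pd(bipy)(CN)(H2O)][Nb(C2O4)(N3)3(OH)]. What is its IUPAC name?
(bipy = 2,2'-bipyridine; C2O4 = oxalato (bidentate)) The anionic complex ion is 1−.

Both ions are complex: the cation is named first with the plain metal name, the anion second with the -ate form; each ion's ligands are alphabetised independently.
The complex anion is given as 1−; its ligand charges sum to -6, so Nb = +5.
A 1:1 salt means the cation carries the equal and opposite charge, 1+.
Cation: ligand charges sum to -1; for the ion to be 1+, Pd = +2.

aqua(2,2'-bipyridine)cyanopalladium(II) triazidohydroxooxalatoniobate(V)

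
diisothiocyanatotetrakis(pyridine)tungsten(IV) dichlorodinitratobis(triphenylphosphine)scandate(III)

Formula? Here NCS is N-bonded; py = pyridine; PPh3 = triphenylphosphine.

Cation [W…]: ligand charges -2, W(IV) ⇒ ion charge 2+.
Anion [Sc…]: ligand charges -4, Sc(III) ⇒ ion charge 1−.

[W(NCS)2(py)4][ScCl2(NO3)2(PPh3)2]2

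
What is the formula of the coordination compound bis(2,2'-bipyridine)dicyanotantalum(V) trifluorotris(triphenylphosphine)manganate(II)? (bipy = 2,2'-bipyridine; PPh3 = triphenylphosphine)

Cation [Ta…]: ligand charges -2, Ta(V) ⇒ ion charge 3+.
Anion [Mn…]: ligand charges -3, Mn(II) ⇒ ion charge 1−.
One 3+ cation requires 3 of the 1− anion.

[Ta(bipy)2(CN)2][MnF3(PPh3)3]3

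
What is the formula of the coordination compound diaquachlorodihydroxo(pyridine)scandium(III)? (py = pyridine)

[ScCl(H2O)2(OH)2(py)]

Ligands: 1 chloro (Cl, -1), 2 aqua (H2O, neutral), 1 pyridine (py, neutral), 2 hydroxo (OH, -1). Ligand charge sum = -3.
With Sc in oxidation state +3, the complex ion is [Sc...].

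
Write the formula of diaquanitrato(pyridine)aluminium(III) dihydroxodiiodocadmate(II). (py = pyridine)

[Al(H2O)2(NO3)(py)][CdI2(OH)2]

Cation [Al…]: ligand charges -1, Al(III) ⇒ ion charge 2+.
Anion [Cd…]: ligand charges -4, Cd(II) ⇒ ion charge 2−.
One 2+ cation balances one 2− anion.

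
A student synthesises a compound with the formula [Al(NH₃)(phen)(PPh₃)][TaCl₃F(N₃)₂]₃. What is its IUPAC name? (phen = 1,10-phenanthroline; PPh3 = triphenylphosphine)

ammine(1,10-phenanthroline)(triphenylphosphine)aluminium(III) diazidotrichlorofluorotantalate(V)

Both ions are complex: the cation is named first with the plain metal name, the anion second with the -ate form; each ion's ligands are alphabetised independently.
Aluminium is always +3 in its complexes; the cation's ligand charges sum to 0, so the complex cation is 3+.
With 3 anions per cation, each anion must be 3/3 = 1−.
Anion: ligand charges sum to -6; for the ion to be 1−, Ta = +5.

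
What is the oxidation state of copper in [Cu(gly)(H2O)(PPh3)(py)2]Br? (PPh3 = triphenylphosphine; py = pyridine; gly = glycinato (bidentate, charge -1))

1 bromide outside the brackets (-1 each) → the complex ion is 1+.
Ligand charges: 1×PPh3 neutral; 2×py neutral; 1×H2O neutral; 1×gly = -1; sum -1.
Cu + (-1) = 1+ ⇒ Cu is +2.

+2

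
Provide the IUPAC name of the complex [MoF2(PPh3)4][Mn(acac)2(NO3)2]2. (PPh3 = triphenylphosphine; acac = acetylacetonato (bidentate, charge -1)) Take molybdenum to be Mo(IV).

Mo is given as +4; the cation's ligand charges sum to -2, so the complex cation is 2+.
With 2 anions per cation, each anion must be 2/2 = 1−.
Anion: ligand charges sum to -4; for the ion to be 1−, Mn = +3.

difluorotetrakis(triphenylphosphine)molybdenum(IV) bis(acetylacetonato)dinitratomanganate(III)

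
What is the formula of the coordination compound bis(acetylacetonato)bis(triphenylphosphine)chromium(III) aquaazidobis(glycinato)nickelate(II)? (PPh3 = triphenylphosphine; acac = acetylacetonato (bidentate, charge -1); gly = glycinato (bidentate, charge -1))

Cation [Cr…]: ligand charges -2, Cr(III) ⇒ ion charge 1+.
Anion [Ni…]: ligand charges -3, Ni(II) ⇒ ion charge 1−.
One 1+ cation balances one 1− anion.

[Cr(acac)2(PPh3)2][Ni(gly)2(H2O)(N3)]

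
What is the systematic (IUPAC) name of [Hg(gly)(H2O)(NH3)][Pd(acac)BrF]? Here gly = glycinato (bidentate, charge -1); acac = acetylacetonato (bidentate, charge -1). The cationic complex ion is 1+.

ammineaqua(glycinato)mercury(II) (acetylacetonato)bromofluoropalladate(II)

The complex cation is given as 1+; its ligand charges sum to -1, so Hg = +2.
A 1:1 salt means the anion carries the equal and opposite charge, 1−.
Anion: ligand charges sum to -3; for the ion to be 1−, Pd = +2.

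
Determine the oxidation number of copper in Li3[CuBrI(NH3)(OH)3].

3 lithium outside the brackets (+1 each) → the complex ion is 3−.
Ligand charges: 3×OH = -3; 1×I = -1; 1×NH3 neutral; 1×Br = -1; sum -5.
Cu + (-5) = 3− ⇒ Cu is +2.

+2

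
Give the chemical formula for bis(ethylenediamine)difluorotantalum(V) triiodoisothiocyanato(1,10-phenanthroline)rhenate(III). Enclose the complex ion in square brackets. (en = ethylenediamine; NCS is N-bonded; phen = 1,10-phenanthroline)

Cation [Ta…]: ligand charges -2, Ta(V) ⇒ ion charge 3+.
Anion [Re…]: ligand charges -4, Re(III) ⇒ ion charge 1−.
One 3+ cation requires 3 of the 1− anion.

[Ta(en)2F2][ReI3(NCS)(phen)]3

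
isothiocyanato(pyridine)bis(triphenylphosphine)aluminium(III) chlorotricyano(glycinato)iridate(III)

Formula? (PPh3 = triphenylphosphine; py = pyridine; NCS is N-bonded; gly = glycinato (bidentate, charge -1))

[Al(NCS)(PPh3)2(py)][IrCl(CN)3(gly)]

Cation [Al…]: ligand charges -1, Al(III) ⇒ ion charge 2+.
Anion [Ir…]: ligand charges -5, Ir(III) ⇒ ion charge 2−.
One 2+ cation balances one 2− anion.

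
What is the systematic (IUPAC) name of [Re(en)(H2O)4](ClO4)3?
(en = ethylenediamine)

tetraaqua(ethylenediamine)rhenium(III) perchlorate

The 3 perchlorate counter-ions carry a total charge of -3, so each complex ion is 3+.
Ligand charges: 1×ethylenediamine (neutral), 4×aqua (neutral); total 0. So Re + (0) = 3+, giving Re = +3.
Ligands are named alphabetically: aqua before ethylenediamine.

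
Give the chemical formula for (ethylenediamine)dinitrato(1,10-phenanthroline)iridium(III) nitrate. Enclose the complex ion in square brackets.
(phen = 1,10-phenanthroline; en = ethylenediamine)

Ligands: 1 1,10-phenanthroline (phen, neutral), 2 nitrato (NO3, -1), 1 ethylenediamine (en, neutral). Ligand charge sum = -2.
With Ir in oxidation state +3, the complex ion is [Ir...]^1+.
Charge balance with nitrate (-1) requires 1 complex ion per 1 nitrate.

[Ir(en)(NO3)2(phen)]NO3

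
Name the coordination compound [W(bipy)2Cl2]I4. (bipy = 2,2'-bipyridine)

bis(2,2'-bipyridine)dichlorotungsten(VI) iodide

The 4 iodide counter-ions carry a total charge of -4, so each complex ion is 4+.
Ligand charges: 2×chloro (-1 each), 2×2,2'-bipyridine (neutral); total -2. So W + (-2) = 4+, giving W = +6.
Ligands are named alphabetically: bipyridine before chloro.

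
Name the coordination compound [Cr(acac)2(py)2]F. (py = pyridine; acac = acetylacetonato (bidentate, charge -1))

bis(acetylacetonato)bis(pyridine)chromium(III) fluoride

The 1 fluoride counter-ion carries a total charge of -1, so each complex ion is 1+.
Ligand charges: 2×pyridine (neutral), 2×acetylacetonato (-1 each); total -2. So Cr + (-2) = 1+, giving Cr = +3.
Ligands are named alphabetically: acetylacetonato before pyridine.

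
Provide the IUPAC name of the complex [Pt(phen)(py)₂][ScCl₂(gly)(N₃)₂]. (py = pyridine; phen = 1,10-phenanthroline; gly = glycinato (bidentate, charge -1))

(1,10-phenanthroline)bis(pyridine)platinum(II) diazidodichloro(glycinato)scandate(III)

Both ions are complex: the cation is named first with the plain metal name, the anion second with the -ate form; each ion's ligands are alphabetised independently.
Scandium is always +3 in its complexes; the anion's ligand charges sum to -5, so the complex anion is 2−.
A 1:1 salt means the cation carries the equal and opposite charge, 2+.
Cation: ligand charges sum to 0; for the ion to be 2+, Pt = +2.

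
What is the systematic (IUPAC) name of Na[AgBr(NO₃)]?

The 1 sodium counter-ion carries a total charge of +1, so each complex ion is 1−.
Ligand charges: 1×bromo (-1 each), 1×nitrato (-1 each); total -2. So Ag + (-2) = 1−, giving Ag = +1.
Ligands are named alphabetically: bromo before nitrato.
The complex ion is anionic, so silver takes the -ate form argentate(I).

sodium bromonitratoargentate(I)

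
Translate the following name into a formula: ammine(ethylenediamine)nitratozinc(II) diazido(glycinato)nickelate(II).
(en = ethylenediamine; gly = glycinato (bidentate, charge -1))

Cation [Zn…]: ligand charges -1, Zn(II) ⇒ ion charge 1+.
Anion [Ni…]: ligand charges -3, Ni(II) ⇒ ion charge 1−.
One 1+ cation balances one 1− anion.

[Zn(en)(NH3)(NO3)][Ni(gly)(N3)2]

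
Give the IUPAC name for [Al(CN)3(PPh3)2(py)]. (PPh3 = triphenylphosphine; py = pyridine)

There is no counter-ion, so the complex is neutral overall.
Ligand charges: 2×triphenylphosphine (neutral), 1×pyridine (neutral), 3×cyano (-1 each); total -3. So Al + (-3) = 0, giving Al = +3.
Ligands are named alphabetically: cyano before pyridine before triphenylphosphine.

tricyano(pyridine)bis(triphenylphosphine)aluminium(III)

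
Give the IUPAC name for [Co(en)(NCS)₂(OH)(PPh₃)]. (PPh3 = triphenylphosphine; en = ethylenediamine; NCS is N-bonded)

There is no counter-ion, so the complex is neutral overall.
Ligand charges: 1×hydroxo (-1 each), 1×triphenylphosphine (neutral), 1×ethylenediamine (neutral), 2×isothiocyanato (-1 each); total -3. So Co + (-3) = 0, giving Co = +3.
Ligands are named alphabetically: ethylenediamine before hydroxo before isothiocyanato before triphenylphosphine.

(ethylenediamine)hydroxodiisothiocyanato(triphenylphosphine)cobalt(III)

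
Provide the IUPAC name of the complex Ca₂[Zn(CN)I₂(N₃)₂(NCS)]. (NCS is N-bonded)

calcium diazidocyanodiiodoisothiocyanatozincate(II)

The 2 calcium counter-ions carry a total charge of +4, so each complex ion is 4−.
Ligand charges: 1×cyano (-1 each), 2×iodo (-1 each), 1×isothiocyanato (-1 each), 2×azido (-1 each); total -6. So Zn + (-6) = 4−, giving Zn = +2.
Ligands are named alphabetically: azido before cyano before iodo before isothiocyanato.
The complex ion is anionic, so zinc takes the -ate form zincate(II).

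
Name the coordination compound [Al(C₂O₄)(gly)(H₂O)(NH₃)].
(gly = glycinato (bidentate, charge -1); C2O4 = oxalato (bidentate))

ammineaqua(glycinato)oxalatoaluminium(III)

There is no counter-ion, so the complex is neutral overall.
Ligand charges: 1×glycinato (-1 each), 1×ammine (neutral), 1×aqua (neutral), 1×oxalato (-2 each); total -3. So Al + (-3) = 0, giving Al = +3.
Ligands are named alphabetically: ammine before aqua before glycinato before oxalato.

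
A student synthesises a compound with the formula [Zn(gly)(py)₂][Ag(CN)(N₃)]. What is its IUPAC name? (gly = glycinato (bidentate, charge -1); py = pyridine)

(glycinato)bis(pyridine)zinc(II) azidocyanoargentate(I)

Both ions are complex: the cation is named first with the plain metal name, the anion second with the -ate form; each ion's ligands are alphabetised independently.
Zinc is always +2 in its complexes; the cation's ligand charges sum to -1, so the complex cation is 1+.
A 1:1 salt means the anion carries the equal and opposite charge, 1−.
Anion: ligand charges sum to -2; for the ion to be 1−, Ag = +1.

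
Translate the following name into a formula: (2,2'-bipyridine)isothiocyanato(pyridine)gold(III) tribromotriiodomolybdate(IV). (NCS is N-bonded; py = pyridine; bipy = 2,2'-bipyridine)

[Au(bipy)(NCS)(py)][MoBr3I3]

Cation [Au…]: ligand charges -1, Au(III) ⇒ ion charge 2+.
Anion [Mo…]: ligand charges -6, Mo(IV) ⇒ ion charge 2−.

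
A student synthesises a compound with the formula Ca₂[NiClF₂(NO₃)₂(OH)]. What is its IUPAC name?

calcium chlorodifluorohydroxodinitratonickelate(II)

The 2 calcium counter-ions carry a total charge of +4, so each complex ion is 4−.
Ligand charges: 1×chloro (-1 each), 1×hydroxo (-1 each), 2×fluoro (-1 each), 2×nitrato (-1 each); total -6. So Ni + (-6) = 4−, giving Ni = +2.
The complex ion is anionic, so nickel takes the -ate form nickelate(II).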